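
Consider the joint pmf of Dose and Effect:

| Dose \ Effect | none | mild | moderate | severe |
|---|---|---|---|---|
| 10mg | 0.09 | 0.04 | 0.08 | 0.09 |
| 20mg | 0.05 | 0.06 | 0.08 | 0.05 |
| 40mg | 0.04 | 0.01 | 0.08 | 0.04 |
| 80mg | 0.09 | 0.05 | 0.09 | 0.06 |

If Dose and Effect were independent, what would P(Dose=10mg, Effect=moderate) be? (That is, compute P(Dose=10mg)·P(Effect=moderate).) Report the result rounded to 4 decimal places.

P(Dose=10mg) = 0.09 + 0.04 + 0.08 + 0.09 = 0.30.
P(Effect=moderate) = 0.08 + 0.08 + 0.08 + 0.09 = 0.33.
Product: 0.30 × 0.33 = 0.0990.

0.0990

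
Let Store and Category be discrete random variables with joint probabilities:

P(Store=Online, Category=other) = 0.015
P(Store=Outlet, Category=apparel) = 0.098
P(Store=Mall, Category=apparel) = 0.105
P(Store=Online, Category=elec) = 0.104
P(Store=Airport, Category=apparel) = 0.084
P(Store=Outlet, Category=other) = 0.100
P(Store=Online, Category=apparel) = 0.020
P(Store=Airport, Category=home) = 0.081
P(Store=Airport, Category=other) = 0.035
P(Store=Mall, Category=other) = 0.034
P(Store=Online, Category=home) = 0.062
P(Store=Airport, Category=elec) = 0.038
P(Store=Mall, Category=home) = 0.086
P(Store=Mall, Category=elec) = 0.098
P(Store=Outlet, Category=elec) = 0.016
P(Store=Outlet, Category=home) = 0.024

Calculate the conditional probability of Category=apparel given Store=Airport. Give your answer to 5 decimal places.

0.35294

P(Store=Airport) = 0.084 + 0.038 + 0.081 + 0.035 = 0.238.
P(Category=apparel | Store=Airport) = 0.084/0.238 = 0.35294.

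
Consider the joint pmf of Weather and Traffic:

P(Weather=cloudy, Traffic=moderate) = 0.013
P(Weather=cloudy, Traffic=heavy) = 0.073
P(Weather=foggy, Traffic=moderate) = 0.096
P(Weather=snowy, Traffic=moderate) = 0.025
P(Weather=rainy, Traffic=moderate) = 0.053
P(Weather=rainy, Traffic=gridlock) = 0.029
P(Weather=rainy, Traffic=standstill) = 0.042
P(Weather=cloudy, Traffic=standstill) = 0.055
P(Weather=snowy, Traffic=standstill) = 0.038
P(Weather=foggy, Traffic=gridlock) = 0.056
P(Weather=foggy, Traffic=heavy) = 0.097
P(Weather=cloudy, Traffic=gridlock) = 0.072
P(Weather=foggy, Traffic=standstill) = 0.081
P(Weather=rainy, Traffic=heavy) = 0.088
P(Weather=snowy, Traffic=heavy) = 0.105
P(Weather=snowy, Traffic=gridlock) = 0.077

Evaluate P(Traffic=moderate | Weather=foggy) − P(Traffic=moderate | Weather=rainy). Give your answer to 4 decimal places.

0.0409

P(Weather=foggy) = 0.096 + 0.097 + 0.056 + 0.081 = 0.330; P(Traffic=moderate | Weather=foggy) = 0.096/0.330 = 0.29091.
P(Weather=rainy) = 0.053 + 0.088 + 0.029 + 0.042 = 0.212; P(Traffic=moderate | Weather=rainy) = 0.053/0.212 = 0.25000.
Difference = 0.0409.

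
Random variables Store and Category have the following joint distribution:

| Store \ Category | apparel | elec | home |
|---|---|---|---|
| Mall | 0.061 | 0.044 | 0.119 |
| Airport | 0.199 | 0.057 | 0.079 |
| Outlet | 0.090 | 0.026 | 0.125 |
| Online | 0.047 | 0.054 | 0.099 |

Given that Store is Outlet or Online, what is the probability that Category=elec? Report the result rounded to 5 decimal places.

P(Store=Outlet) = 0.090 + 0.026 + 0.125 = 0.241.
P(Store=Online) = 0.047 + 0.054 + 0.099 = 0.200.
P(Store ∈ {Outlet, Online}) = 0.241 + 0.200 = 0.441; P(Category=elec, Store ∈ {Outlet, Online}) = 0.026 + 0.054 = 0.080.
P(Category=elec | Store ∈ {Outlet, Online}) = 0.080/0.441 = 0.18141.

0.18141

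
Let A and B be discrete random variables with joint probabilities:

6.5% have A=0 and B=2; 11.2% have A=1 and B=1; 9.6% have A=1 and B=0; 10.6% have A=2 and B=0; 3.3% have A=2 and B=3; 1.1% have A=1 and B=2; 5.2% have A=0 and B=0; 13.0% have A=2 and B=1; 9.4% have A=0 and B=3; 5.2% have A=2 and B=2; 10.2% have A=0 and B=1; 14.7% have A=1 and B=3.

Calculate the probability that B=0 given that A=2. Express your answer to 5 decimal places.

P(A=2) = 0.106 + 0.130 + 0.052 + 0.033 = 0.321.
P(B=0 | A=2) = 0.106/0.321 = 0.33022.

0.33022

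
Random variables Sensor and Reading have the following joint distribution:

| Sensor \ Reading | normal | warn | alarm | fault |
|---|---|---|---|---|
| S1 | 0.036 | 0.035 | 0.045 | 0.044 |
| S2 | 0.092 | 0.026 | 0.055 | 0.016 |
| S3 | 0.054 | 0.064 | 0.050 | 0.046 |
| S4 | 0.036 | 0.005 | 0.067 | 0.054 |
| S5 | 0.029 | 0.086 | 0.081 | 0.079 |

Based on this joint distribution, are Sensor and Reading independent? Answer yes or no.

P(Sensor=S2) = 0.189 and P(Reading=normal) = 0.247, so their product is 0.04668, but P(Sensor=S2, Reading=normal) = 0.092. Since these differ, Sensor and Reading are not independent.

no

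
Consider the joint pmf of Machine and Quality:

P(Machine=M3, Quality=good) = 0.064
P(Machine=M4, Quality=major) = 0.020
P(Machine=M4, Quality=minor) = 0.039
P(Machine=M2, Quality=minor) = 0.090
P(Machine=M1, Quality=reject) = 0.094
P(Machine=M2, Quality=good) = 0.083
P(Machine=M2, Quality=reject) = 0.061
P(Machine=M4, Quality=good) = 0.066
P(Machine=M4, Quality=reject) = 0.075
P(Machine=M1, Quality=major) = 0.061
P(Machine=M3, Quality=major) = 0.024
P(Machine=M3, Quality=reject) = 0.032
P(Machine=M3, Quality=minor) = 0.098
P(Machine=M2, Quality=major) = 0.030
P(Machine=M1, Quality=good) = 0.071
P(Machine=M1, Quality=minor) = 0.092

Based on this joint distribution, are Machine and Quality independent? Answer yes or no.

no

P(Machine=M3) = 0.218 and P(Quality=minor) = 0.319, so their product is 0.06954, but P(Machine=M3, Quality=minor) = 0.098. Since these differ, Machine and Quality are not independent.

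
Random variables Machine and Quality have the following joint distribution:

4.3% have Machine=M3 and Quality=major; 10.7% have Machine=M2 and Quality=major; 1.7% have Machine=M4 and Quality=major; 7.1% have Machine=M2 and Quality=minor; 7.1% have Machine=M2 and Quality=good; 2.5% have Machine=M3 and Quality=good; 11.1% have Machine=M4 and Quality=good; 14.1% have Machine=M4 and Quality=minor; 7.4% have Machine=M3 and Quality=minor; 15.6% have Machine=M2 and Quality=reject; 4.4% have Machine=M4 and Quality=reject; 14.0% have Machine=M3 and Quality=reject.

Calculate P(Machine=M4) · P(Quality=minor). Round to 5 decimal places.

0.08952

P(Machine=M4) = 0.111 + 0.141 + 0.017 + 0.044 = 0.313.
P(Quality=minor) = 0.071 + 0.074 + 0.141 = 0.286.
Product: 0.313 × 0.286 = 0.08952.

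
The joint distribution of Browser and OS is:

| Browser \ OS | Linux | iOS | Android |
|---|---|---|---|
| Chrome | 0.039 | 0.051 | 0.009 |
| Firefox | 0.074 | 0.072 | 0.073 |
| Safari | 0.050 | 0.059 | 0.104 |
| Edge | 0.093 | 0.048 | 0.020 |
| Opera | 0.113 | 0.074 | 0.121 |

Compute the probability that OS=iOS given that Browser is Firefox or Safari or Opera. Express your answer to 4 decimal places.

0.2770

P(Browser=Firefox) = 0.074 + 0.072 + 0.073 = 0.219.
P(Browser=Safari) = 0.050 + 0.059 + 0.104 = 0.213.
P(Browser=Opera) = 0.113 + 0.074 + 0.121 = 0.308.
P(Browser ∈ {Firefox, Safari, Opera}) = 0.219 + 0.213 + 0.308 = 0.740; P(OS=iOS, Browser ∈ {Firefox, Safari, Opera}) = 0.072 + 0.059 + 0.074 = 0.205.
P(OS=iOS | Browser ∈ {Firefox, Safari, Opera}) = 0.205/0.740 = 0.2770.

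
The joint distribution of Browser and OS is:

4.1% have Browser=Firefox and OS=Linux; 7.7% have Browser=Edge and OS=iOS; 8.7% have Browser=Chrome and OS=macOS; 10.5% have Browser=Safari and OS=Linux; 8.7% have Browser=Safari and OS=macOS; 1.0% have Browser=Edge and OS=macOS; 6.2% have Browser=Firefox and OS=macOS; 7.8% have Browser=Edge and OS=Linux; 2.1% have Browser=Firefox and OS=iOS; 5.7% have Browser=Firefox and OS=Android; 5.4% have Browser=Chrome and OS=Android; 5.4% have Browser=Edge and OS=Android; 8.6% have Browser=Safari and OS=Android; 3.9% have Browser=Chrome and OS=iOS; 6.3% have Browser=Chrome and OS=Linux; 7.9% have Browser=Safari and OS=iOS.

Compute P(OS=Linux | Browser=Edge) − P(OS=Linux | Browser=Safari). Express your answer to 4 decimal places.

0.0620

P(Browser=Edge) = 0.010 + 0.078 + 0.077 + 0.054 = 0.219; P(OS=Linux | Browser=Edge) = 0.078/0.219 = 0.35616.
P(Browser=Safari) = 0.087 + 0.105 + 0.079 + 0.086 = 0.357; P(OS=Linux | Browser=Safari) = 0.105/0.357 = 0.29412.
Difference = 0.0620.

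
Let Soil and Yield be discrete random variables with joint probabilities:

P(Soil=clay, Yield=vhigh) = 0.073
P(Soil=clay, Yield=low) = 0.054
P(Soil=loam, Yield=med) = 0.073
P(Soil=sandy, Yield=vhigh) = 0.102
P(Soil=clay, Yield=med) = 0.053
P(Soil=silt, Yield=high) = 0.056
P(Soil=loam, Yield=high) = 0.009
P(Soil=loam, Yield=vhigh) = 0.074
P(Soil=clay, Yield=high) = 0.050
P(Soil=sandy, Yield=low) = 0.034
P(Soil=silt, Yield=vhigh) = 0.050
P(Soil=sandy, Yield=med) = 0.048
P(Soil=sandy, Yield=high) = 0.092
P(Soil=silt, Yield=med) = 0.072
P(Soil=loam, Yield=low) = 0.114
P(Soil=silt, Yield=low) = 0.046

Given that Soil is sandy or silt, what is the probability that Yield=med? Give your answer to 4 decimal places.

P(Soil=sandy) = 0.034 + 0.048 + 0.092 + 0.102 = 0.276.
P(Soil=silt) = 0.046 + 0.072 + 0.056 + 0.050 = 0.224.
P(Soil ∈ {sandy, silt}) = 0.276 + 0.224 = 0.500; P(Yield=med, Soil ∈ {sandy, silt}) = 0.048 + 0.072 = 0.120.
P(Yield=med | Soil ∈ {sandy, silt}) = 0.120/0.500 = 0.2400.

0.2400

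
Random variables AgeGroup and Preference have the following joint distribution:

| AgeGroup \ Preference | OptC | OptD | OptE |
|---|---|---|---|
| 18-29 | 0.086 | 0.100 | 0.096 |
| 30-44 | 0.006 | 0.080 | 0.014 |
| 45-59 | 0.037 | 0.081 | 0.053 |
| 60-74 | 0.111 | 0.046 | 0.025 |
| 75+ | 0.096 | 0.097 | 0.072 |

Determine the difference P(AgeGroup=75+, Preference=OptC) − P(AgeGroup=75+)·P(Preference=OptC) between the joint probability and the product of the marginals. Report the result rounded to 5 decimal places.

0.00696

P(AgeGroup=75+) = 0.096 + 0.097 + 0.072 = 0.265.
P(Preference=OptC) = 0.086 + 0.006 + 0.037 + 0.111 + 0.096 = 0.336.
P(AgeGroup=75+, Preference=OptC) − P(AgeGroup=75+)P(Preference=OptC) = 0.096 − 0.265×0.336 = 0.00696.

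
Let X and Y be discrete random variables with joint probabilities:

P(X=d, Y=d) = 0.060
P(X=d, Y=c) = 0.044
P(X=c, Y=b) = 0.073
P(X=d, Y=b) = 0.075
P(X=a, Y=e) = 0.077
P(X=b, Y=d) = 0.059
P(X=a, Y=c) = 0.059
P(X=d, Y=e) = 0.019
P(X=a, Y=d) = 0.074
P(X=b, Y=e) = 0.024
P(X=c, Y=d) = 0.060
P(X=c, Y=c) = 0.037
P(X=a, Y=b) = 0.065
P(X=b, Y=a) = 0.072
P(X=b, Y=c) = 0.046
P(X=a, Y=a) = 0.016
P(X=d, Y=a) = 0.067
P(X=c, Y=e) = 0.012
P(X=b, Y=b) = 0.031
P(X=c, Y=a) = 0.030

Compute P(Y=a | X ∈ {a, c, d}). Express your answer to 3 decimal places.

P(X=a) = 0.016 + 0.065 + 0.059 + 0.074 + 0.077 = 0.291.
P(X=c) = 0.030 + 0.073 + 0.037 + 0.060 + 0.012 = 0.212.
P(X=d) = 0.067 + 0.075 + 0.044 + 0.060 + 0.019 = 0.265.
P(X ∈ {a, c, d}) = 0.291 + 0.212 + 0.265 = 0.768; P(Y=a, X ∈ {a, c, d}) = 0.016 + 0.030 + 0.067 = 0.113.
P(Y=a | X ∈ {a, c, d}) = 0.113/0.768 = 0.147.

0.147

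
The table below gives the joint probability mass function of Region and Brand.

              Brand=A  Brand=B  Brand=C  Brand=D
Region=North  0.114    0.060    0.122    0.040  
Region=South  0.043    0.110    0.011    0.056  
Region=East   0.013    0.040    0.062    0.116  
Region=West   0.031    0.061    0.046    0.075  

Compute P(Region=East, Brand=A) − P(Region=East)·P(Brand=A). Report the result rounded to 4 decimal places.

-0.0334

P(Region=East) = 0.013 + 0.040 + 0.062 + 0.116 = 0.231.
P(Brand=A) = 0.114 + 0.043 + 0.013 + 0.031 = 0.201.
P(Region=East, Brand=A) − P(Region=East)P(Brand=A) = 0.013 − 0.231×0.201 = -0.0334.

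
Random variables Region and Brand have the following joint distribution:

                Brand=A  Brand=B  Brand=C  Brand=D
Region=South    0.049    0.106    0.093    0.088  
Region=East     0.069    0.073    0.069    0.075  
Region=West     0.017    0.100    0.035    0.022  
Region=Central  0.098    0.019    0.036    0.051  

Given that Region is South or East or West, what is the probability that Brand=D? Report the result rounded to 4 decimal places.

0.2324

P(Region=South) = 0.049 + 0.106 + 0.093 + 0.088 = 0.336.
P(Region=East) = 0.069 + 0.073 + 0.069 + 0.075 = 0.286.
P(Region=West) = 0.017 + 0.100 + 0.035 + 0.022 = 0.174.
P(Region ∈ {South, East, West}) = 0.336 + 0.286 + 0.174 = 0.796; P(Brand=D, Region ∈ {South, East, West}) = 0.088 + 0.075 + 0.022 = 0.185.
P(Brand=D | Region ∈ {South, East, West}) = 0.185/0.796 = 0.2324.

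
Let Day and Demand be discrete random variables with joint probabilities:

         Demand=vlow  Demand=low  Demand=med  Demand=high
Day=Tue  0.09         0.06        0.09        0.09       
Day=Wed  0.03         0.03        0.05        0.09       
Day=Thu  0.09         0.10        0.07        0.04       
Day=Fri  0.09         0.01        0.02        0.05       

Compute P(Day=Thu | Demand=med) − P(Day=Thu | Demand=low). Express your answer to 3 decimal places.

P(Demand=med) = 0.09 + 0.05 + 0.07 + 0.02 = 0.23; P(Day=Thu | Demand=med) = 0.07/0.23 = 0.3043.
P(Demand=low) = 0.06 + 0.03 + 0.10 + 0.01 = 0.20; P(Day=Thu | Demand=low) = 0.10/0.20 = 0.5000.
Difference = -0.196.

-0.196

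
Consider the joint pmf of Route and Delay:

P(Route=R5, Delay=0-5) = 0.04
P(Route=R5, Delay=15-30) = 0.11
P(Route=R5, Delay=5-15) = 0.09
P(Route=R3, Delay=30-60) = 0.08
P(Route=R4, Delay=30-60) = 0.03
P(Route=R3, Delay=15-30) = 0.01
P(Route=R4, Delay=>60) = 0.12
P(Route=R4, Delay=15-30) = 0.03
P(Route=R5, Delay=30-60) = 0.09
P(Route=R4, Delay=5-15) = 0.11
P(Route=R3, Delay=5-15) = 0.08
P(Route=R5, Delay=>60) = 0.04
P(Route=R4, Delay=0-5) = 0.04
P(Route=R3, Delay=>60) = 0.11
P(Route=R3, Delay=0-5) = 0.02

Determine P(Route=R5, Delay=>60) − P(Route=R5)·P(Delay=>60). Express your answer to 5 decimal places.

-0.05990

P(Route=R5) = 0.04 + 0.09 + 0.11 + 0.09 + 0.04 = 0.37.
P(Delay=>60) = 0.11 + 0.12 + 0.04 = 0.27.
P(Route=R5, Delay=>60) − P(Route=R5)P(Delay=>60) = 0.04 − 0.37×0.27 = -0.05990.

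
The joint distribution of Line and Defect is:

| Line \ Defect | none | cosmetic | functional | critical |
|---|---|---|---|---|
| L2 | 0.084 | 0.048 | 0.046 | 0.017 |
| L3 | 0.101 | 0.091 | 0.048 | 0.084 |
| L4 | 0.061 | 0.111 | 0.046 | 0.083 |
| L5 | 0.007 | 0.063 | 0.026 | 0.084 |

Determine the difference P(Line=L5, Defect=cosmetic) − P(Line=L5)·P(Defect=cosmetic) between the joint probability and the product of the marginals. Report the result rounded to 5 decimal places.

P(Line=L5) = 0.007 + 0.063 + 0.026 + 0.084 = 0.180.
P(Defect=cosmetic) = 0.048 + 0.091 + 0.111 + 0.063 = 0.313.
P(Line=L5, Defect=cosmetic) − P(Line=L5)P(Defect=cosmetic) = 0.063 − 0.180×0.313 = 0.00666.

0.00666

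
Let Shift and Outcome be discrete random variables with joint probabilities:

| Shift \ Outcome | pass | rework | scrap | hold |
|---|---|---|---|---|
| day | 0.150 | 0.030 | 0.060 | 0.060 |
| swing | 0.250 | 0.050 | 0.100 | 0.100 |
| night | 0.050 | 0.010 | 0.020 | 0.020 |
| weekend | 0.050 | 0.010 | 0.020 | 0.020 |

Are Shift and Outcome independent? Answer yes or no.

yes

Every cell satisfies P(Shift,Outcome) = P(Shift)·P(Outcome). For instance P(Shift=weekend) = 0.100, P(Outcome=pass) = 0.500, and 0.100×0.500 = 0.050 matches the joint entry. So Shift and Outcome are independent.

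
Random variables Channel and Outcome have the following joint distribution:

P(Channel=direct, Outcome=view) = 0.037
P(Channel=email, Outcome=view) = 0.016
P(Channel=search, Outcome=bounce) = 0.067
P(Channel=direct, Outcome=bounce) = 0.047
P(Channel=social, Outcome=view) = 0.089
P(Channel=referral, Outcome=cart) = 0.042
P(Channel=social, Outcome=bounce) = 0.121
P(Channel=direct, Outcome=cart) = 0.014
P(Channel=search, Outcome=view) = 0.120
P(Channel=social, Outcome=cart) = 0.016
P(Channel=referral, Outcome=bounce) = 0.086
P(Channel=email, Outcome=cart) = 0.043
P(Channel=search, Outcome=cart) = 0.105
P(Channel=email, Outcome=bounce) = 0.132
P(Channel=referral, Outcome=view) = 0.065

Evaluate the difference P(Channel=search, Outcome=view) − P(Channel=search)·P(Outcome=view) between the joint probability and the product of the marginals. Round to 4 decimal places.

P(Channel=search) = 0.067 + 0.120 + 0.105 = 0.292.
P(Outcome=view) = 0.016 + 0.120 + 0.089 + 0.037 + 0.065 = 0.327.
P(Channel=search, Outcome=view) − P(Channel=search)P(Outcome=view) = 0.120 − 0.292×0.327 = 0.0245.

0.0245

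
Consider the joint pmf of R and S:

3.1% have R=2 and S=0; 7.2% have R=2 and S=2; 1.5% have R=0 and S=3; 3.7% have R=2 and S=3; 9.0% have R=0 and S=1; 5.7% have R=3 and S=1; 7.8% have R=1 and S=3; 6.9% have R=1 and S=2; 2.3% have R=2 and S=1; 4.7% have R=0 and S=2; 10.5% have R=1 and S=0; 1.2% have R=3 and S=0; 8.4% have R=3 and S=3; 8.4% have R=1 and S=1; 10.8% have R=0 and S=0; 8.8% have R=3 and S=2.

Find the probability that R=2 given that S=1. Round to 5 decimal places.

P(S=1) = 0.090 + 0.084 + 0.023 + 0.057 = 0.254.
P(R=2 | S=1) = 0.023/0.254 = 0.09055.

0.09055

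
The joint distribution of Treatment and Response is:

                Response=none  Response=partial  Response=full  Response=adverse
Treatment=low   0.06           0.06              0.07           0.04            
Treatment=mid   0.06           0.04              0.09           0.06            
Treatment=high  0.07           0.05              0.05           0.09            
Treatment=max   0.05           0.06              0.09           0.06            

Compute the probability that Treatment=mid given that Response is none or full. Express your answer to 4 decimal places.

0.2778

P(Response=none) = 0.06 + 0.06 + 0.07 + 0.05 = 0.24.
P(Response=full) = 0.07 + 0.09 + 0.05 + 0.09 = 0.30.
P(Response ∈ {none, full}) = 0.24 + 0.30 = 0.54; P(Treatment=mid, Response ∈ {none, full}) = 0.06 + 0.09 = 0.15.
P(Treatment=mid | Response ∈ {none, full}) = 0.15/0.54 = 0.2778.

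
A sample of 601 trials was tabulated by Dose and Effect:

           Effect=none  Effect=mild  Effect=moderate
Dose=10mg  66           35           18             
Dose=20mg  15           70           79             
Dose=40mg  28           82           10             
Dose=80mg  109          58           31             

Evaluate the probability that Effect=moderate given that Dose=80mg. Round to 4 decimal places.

Total with Dose=80mg: 109 + 58 + 31 = 198.
P(Effect=moderate | Dose=80mg) = 31/198 = 0.1566.

0.1566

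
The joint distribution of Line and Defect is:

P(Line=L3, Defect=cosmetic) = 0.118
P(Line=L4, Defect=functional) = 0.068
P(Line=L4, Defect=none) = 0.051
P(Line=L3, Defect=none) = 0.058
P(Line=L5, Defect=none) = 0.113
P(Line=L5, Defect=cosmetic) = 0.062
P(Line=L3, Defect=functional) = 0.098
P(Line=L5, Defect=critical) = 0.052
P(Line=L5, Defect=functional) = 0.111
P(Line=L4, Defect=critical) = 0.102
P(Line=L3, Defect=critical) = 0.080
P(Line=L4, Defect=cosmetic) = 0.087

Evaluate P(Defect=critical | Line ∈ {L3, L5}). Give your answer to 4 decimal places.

P(Line=L3) = 0.058 + 0.118 + 0.098 + 0.080 = 0.354.
P(Line=L5) = 0.113 + 0.062 + 0.111 + 0.052 = 0.338.
P(Line ∈ {L3, L5}) = 0.354 + 0.338 = 0.692; P(Defect=critical, Line ∈ {L3, L5}) = 0.080 + 0.052 = 0.132.
P(Defect=critical | Line ∈ {L3, L5}) = 0.132/0.692 = 0.1908.

0.1908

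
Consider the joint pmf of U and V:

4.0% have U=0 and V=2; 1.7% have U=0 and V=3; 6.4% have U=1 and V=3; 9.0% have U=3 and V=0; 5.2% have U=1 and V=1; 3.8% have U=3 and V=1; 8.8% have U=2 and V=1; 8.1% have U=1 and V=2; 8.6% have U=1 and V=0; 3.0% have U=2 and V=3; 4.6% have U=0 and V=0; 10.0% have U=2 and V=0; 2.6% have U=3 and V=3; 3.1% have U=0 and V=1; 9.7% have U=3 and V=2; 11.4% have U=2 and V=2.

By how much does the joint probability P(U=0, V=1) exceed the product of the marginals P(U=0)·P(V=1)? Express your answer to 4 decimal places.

P(U=0) = 0.046 + 0.031 + 0.040 + 0.017 = 0.134.
P(V=1) = 0.031 + 0.052 + 0.088 + 0.038 = 0.209.
P(U=0, V=1) − P(U=0)P(V=1) = 0.031 − 0.134×0.209 = 0.0030.

0.0030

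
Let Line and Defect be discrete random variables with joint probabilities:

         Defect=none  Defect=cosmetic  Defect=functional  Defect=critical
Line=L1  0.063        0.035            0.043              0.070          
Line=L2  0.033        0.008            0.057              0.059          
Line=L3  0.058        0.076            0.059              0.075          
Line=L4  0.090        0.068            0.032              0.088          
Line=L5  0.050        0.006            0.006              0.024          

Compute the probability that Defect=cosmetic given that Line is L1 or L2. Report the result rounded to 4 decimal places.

P(Line=L1) = 0.063 + 0.035 + 0.043 + 0.070 = 0.211.
P(Line=L2) = 0.033 + 0.008 + 0.057 + 0.059 = 0.157.
P(Line ∈ {L1, L2}) = 0.211 + 0.157 = 0.368; P(Defect=cosmetic, Line ∈ {L1, L2}) = 0.035 + 0.008 = 0.043.
P(Defect=cosmetic | Line ∈ {L1, L2}) = 0.043/0.368 = 0.1168.

0.1168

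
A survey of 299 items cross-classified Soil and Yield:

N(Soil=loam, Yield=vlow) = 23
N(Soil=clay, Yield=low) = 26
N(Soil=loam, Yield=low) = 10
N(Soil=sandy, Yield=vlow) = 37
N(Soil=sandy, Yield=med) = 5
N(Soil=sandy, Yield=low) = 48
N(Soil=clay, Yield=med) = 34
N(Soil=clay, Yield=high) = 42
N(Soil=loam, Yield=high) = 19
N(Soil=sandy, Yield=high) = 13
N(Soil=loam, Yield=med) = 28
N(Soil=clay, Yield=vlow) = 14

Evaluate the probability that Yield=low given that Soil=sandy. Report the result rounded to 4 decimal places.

0.4660

Total with Soil=sandy: 37 + 48 + 5 + 13 = 103.
P(Yield=low | Soil=sandy) = 48/103 = 0.4660.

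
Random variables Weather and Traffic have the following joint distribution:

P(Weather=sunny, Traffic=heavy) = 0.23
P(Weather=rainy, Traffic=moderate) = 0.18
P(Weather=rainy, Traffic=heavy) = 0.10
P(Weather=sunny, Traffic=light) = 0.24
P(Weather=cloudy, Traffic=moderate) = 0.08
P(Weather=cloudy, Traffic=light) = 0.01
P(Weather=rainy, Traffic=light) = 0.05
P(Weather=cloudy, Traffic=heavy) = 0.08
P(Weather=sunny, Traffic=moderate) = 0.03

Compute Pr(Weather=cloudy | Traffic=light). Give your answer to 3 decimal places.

P(Traffic=light) = 0.24 + 0.01 + 0.05 = 0.30.
P(Weather=cloudy | Traffic=light) = 0.01/0.30 = 0.033.

0.033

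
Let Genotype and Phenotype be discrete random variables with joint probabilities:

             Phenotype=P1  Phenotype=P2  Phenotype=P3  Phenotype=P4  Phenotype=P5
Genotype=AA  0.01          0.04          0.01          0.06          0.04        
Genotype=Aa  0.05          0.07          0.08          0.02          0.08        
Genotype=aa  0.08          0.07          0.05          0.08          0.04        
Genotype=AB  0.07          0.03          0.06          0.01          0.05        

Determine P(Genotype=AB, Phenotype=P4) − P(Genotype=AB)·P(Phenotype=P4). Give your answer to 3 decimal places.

P(Genotype=AB) = 0.07 + 0.03 + 0.06 + 0.01 + 0.05 = 0.22.
P(Phenotype=P4) = 0.06 + 0.02 + 0.08 + 0.01 = 0.17.
P(Genotype=AB, Phenotype=P4) − P(Genotype=AB)P(Phenotype=P4) = 0.01 − 0.22×0.17 = -0.027.

-0.027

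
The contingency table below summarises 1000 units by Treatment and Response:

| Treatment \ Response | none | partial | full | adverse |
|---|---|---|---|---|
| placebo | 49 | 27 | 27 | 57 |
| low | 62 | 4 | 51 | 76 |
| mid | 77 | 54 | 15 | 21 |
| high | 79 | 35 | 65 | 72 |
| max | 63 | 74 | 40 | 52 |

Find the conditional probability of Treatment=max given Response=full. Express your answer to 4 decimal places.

Total with Response=full: 27 + 51 + 15 + 65 + 40 = 198.
P(Treatment=max | Response=full) = 40/198 = 0.2020.

0.2020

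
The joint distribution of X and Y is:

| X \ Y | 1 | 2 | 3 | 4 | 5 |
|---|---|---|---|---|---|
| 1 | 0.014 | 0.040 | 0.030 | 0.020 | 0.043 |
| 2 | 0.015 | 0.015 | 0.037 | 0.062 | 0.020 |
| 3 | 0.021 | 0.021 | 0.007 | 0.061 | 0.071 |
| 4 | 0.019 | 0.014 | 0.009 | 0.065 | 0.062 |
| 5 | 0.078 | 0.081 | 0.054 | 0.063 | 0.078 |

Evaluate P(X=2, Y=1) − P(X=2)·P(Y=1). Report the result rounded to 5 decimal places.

-0.00690

P(X=2) = 0.015 + 0.015 + 0.037 + 0.062 + 0.020 = 0.149.
P(Y=1) = 0.014 + 0.015 + 0.021 + 0.019 + 0.078 = 0.147.
P(X=2, Y=1) − P(X=2)P(Y=1) = 0.015 − 0.149×0.147 = -0.00690.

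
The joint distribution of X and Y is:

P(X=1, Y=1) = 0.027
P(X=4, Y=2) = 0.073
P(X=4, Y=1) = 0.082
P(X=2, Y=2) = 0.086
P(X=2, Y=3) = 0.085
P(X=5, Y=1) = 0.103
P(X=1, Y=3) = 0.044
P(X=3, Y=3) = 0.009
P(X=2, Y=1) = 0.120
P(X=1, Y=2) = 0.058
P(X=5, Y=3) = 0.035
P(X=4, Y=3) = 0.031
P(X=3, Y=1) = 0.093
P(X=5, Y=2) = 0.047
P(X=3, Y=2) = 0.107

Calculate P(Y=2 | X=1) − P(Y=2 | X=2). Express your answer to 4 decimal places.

P(X=1) = 0.027 + 0.058 + 0.044 = 0.129; P(Y=2 | X=1) = 0.058/0.129 = 0.44961.
P(X=2) = 0.120 + 0.086 + 0.085 = 0.291; P(Y=2 | X=2) = 0.086/0.291 = 0.29553.
Difference = 0.1541.

0.1541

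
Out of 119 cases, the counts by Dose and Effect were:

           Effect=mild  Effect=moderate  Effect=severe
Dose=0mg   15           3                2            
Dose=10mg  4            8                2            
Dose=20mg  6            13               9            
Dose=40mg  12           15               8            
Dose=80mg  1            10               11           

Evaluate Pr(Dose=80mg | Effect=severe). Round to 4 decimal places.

0.3438

Total with Effect=severe: 2 + 2 + 9 + 8 + 11 = 32.
P(Dose=80mg | Effect=severe) = 11/32 = 0.3438.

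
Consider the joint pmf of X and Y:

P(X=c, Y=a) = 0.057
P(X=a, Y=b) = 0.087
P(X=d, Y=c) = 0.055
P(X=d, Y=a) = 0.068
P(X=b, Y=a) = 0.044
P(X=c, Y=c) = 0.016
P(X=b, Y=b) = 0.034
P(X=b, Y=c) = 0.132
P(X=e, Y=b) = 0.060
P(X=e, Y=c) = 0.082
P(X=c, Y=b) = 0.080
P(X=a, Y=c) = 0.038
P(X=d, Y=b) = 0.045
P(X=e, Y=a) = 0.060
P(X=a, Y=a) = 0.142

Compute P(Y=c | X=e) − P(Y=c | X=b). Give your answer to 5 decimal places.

-0.22263

P(X=e) = 0.060 + 0.060 + 0.082 = 0.202; P(Y=c | X=e) = 0.082/0.202 = 0.405941.
P(X=b) = 0.044 + 0.034 + 0.132 = 0.210; P(Y=c | X=b) = 0.132/0.210 = 0.628571.
Difference = -0.22263.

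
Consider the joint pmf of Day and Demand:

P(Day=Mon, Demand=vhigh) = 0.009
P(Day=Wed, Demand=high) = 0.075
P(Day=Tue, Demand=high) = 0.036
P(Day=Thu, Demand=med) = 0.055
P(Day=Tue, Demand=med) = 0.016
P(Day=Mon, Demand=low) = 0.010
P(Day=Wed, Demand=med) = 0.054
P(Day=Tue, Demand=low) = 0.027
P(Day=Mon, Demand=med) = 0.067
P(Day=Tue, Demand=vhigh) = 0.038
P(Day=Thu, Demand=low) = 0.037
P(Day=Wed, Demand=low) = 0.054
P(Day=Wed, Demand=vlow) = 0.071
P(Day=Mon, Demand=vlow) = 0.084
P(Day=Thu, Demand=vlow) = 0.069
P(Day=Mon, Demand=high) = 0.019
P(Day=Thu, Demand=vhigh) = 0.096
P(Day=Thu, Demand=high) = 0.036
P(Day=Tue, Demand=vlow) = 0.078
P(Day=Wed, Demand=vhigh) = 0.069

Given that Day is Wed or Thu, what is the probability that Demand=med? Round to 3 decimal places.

0.177

P(Day=Wed) = 0.071 + 0.054 + 0.054 + 0.075 + 0.069 = 0.323.
P(Day=Thu) = 0.069 + 0.037 + 0.055 + 0.036 + 0.096 = 0.293.
P(Day ∈ {Wed, Thu}) = 0.323 + 0.293 = 0.616; P(Demand=med, Day ∈ {Wed, Thu}) = 0.054 + 0.055 = 0.109.
P(Demand=med | Day ∈ {Wed, Thu}) = 0.109/0.616 = 0.177.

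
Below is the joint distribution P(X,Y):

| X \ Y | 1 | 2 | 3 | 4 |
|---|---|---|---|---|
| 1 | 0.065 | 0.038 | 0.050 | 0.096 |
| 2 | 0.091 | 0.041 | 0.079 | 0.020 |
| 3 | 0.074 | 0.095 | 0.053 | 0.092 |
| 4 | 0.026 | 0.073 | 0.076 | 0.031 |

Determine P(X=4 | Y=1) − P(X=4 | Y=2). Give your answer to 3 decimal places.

-0.194

P(Y=1) = 0.065 + 0.091 + 0.074 + 0.026 = 0.256; P(X=4 | Y=1) = 0.026/0.256 = 0.1016.
P(Y=2) = 0.038 + 0.041 + 0.095 + 0.073 = 0.247; P(X=4 | Y=2) = 0.073/0.247 = 0.2955.
Difference = -0.194.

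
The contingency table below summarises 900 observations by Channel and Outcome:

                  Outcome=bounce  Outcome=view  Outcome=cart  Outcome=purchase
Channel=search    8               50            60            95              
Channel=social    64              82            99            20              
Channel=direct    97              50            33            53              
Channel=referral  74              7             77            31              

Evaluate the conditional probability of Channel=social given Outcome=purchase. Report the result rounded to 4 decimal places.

0.1005

Total with Outcome=purchase: 95 + 20 + 53 + 31 = 199.
P(Channel=social | Outcome=purchase) = 20/199 = 0.1005.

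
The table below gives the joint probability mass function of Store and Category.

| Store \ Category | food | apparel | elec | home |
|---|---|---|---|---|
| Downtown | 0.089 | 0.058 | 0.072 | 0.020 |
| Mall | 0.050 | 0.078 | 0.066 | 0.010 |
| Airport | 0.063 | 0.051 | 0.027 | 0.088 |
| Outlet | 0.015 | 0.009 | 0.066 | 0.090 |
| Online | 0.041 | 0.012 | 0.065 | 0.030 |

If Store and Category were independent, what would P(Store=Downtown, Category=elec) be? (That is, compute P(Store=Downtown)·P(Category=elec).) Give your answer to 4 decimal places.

0.0707

P(Store=Downtown) = 0.089 + 0.058 + 0.072 + 0.020 = 0.239.
P(Category=elec) = 0.072 + 0.066 + 0.027 + 0.066 + 0.065 = 0.296.
Product: 0.239 × 0.296 = 0.0707.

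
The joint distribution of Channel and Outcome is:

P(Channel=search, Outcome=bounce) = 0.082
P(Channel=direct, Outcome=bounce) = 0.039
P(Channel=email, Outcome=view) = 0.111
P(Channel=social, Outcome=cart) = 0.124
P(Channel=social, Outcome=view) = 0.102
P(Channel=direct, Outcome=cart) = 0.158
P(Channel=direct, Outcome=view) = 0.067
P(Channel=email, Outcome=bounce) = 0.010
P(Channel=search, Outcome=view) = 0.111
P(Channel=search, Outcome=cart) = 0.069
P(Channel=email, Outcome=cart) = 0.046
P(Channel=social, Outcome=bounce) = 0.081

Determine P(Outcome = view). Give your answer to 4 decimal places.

P(Outcome=view) = 0.111 + 0.111 + 0.102 + 0.067 = 0.391.

0.3910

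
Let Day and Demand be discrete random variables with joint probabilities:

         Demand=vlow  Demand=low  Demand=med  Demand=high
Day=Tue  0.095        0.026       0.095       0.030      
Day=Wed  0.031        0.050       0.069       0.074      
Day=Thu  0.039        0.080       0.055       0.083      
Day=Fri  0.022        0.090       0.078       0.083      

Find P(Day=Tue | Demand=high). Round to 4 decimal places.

P(Demand=high) = 0.030 + 0.074 + 0.083 + 0.083 = 0.270.
P(Day=Tue | Demand=high) = 0.030/0.270 = 0.1111.

0.1111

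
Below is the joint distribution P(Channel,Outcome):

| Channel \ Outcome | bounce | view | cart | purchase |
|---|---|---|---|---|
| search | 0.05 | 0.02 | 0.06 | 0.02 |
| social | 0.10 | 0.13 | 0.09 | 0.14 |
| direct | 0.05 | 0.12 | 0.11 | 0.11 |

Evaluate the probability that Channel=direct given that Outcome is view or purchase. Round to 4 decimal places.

P(Outcome=view) = 0.02 + 0.13 + 0.12 = 0.27.
P(Outcome=purchase) = 0.02 + 0.14 + 0.11 = 0.27.
P(Outcome ∈ {view, purchase}) = 0.27 + 0.27 = 0.54; P(Channel=direct, Outcome ∈ {view, purchase}) = 0.12 + 0.11 = 0.23.
P(Channel=direct | Outcome ∈ {view, purchase}) = 0.23/0.54 = 0.4259.

0.4259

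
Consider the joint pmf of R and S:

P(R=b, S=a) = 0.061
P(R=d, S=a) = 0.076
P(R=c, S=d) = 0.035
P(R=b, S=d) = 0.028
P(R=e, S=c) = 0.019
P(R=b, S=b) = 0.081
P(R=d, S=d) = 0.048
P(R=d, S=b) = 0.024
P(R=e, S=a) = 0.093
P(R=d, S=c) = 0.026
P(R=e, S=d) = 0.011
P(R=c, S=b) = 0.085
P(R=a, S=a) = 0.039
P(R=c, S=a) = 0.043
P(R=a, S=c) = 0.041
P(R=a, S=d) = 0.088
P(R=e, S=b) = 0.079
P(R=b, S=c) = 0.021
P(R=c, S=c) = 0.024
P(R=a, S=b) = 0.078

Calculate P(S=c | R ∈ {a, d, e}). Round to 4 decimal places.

0.1383

P(R=a) = 0.039 + 0.078 + 0.041 + 0.088 = 0.246.
P(R=d) = 0.076 + 0.024 + 0.026 + 0.048 = 0.174.
P(R=e) = 0.093 + 0.079 + 0.019 + 0.011 = 0.202.
P(R ∈ {a, d, e}) = 0.246 + 0.174 + 0.202 = 0.622; P(S=c, R ∈ {a, d, e}) = 0.041 + 0.026 + 0.019 = 0.086.
P(S=c | R ∈ {a, d, e}) = 0.086/0.622 = 0.1383.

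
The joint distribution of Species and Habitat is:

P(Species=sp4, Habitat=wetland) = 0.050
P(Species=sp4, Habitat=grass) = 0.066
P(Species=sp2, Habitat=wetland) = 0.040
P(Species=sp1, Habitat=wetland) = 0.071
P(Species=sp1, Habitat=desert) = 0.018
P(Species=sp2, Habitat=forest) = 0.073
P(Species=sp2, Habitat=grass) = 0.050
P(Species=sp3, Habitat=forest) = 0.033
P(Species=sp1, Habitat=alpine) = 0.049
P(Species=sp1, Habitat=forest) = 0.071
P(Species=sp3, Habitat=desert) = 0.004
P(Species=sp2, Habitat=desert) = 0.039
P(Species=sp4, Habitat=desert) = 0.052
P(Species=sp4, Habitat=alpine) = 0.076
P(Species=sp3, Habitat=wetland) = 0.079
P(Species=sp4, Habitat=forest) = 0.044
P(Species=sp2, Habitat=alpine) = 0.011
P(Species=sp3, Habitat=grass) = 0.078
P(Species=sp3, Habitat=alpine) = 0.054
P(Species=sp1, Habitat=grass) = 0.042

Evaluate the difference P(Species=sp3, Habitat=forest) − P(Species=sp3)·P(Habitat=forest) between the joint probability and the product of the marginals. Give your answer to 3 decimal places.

P(Species=sp3) = 0.033 + 0.078 + 0.079 + 0.004 + 0.054 = 0.248.
P(Habitat=forest) = 0.071 + 0.073 + 0.033 + 0.044 = 0.221.
P(Species=sp3, Habitat=forest) − P(Species=sp3)P(Habitat=forest) = 0.033 − 0.248×0.221 = -0.022.

-0.022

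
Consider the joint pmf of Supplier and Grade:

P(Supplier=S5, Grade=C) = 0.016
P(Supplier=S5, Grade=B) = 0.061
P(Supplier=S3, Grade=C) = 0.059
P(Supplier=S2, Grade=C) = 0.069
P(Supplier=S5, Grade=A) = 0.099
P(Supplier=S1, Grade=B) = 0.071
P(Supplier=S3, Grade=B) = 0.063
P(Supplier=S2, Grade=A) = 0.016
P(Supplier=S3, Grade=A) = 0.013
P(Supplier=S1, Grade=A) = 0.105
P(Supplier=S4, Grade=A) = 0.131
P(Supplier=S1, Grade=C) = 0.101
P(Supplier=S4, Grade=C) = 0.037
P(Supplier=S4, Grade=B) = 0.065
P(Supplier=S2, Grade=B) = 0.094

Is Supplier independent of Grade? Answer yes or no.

P(Supplier=S2) = 0.179 and P(Grade=A) = 0.364, so their product is 0.06516, but P(Supplier=S2, Grade=A) = 0.016. Since these differ, Supplier and Grade are not independent.

no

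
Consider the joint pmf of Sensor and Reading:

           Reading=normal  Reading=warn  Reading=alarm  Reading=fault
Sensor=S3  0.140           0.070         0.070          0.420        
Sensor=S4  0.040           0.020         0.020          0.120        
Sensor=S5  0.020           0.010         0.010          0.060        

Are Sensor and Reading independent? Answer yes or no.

Every cell satisfies P(Sensor,Reading) = P(Sensor)·P(Reading). For instance P(Sensor=S3) = 0.700, P(Reading=fault) = 0.600, and 0.700×0.600 = 0.420 matches the joint entry. So Sensor and Reading are independent.

yes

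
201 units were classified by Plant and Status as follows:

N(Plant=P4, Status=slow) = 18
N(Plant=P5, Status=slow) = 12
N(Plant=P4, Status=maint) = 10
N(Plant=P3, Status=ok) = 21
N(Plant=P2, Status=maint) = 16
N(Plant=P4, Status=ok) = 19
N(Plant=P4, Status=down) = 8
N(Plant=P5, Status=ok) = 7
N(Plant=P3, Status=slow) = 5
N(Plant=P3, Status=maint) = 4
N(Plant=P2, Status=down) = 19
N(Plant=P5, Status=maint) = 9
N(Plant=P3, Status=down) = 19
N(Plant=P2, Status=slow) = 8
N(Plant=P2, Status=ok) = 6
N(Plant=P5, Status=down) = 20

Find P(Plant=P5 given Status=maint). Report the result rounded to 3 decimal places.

Total with Status=maint: 16 + 4 + 10 + 9 = 39.
P(Plant=P5 | Status=maint) = 9/39 = 0.231.

0.231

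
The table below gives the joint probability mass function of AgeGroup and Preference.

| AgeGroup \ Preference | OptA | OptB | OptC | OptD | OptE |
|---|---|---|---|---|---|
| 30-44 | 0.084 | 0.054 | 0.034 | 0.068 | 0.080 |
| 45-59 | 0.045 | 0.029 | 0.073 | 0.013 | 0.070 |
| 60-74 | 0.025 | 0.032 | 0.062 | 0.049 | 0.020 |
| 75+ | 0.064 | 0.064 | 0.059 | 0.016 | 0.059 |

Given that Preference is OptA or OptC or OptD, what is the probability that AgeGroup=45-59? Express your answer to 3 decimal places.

0.221

P(Preference=OptA) = 0.084 + 0.045 + 0.025 + 0.064 = 0.218.
P(Preference=OptC) = 0.034 + 0.073 + 0.062 + 0.059 = 0.228.
P(Preference=OptD) = 0.068 + 0.013 + 0.049 + 0.016 = 0.146.
P(Preference ∈ {OptA, OptC, OptD}) = 0.218 + 0.228 + 0.146 = 0.592; P(AgeGroup=45-59, Preference ∈ {OptA, OptC, OptD}) = 0.045 + 0.073 + 0.013 = 0.131.
P(AgeGroup=45-59 | Preference ∈ {OptA, OptC, OptD}) = 0.131/0.592 = 0.221.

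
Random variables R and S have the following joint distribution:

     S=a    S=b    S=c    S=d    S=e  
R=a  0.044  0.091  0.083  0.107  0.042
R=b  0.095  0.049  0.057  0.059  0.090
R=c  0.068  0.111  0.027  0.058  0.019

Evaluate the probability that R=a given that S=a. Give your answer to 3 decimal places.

P(S=a) = 0.044 + 0.095 + 0.068 = 0.207.
P(R=a | S=a) = 0.044/0.207 = 0.213.

0.213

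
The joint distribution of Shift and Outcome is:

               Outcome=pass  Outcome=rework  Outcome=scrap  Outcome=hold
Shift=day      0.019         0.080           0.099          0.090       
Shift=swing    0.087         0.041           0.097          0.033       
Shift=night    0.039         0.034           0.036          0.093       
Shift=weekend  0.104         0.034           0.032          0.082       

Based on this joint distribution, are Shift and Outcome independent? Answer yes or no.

P(Shift=day) = 0.288 and P(Outcome=pass) = 0.249, so their product is 0.07171, but P(Shift=day, Outcome=pass) = 0.019. Since these differ, Shift and Outcome are not independent.

no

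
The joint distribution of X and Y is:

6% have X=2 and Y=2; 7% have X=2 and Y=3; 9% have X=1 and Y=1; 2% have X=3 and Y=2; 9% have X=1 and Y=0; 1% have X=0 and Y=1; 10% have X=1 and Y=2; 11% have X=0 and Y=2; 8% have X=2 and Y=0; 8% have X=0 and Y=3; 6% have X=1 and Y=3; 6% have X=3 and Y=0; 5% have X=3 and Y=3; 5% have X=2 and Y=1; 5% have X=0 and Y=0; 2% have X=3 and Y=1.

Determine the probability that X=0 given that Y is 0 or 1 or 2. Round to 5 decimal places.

P(Y=0) = 0.05 + 0.09 + 0.08 + 0.06 = 0.28.
P(Y=1) = 0.01 + 0.09 + 0.05 + 0.02 = 0.17.
P(Y=2) = 0.11 + 0.10 + 0.06 + 0.02 = 0.29.
P(Y ∈ {0, 1, 2}) = 0.28 + 0.17 + 0.29 = 0.74; P(X=0, Y ∈ {0, 1, 2}) = 0.05 + 0.01 + 0.11 = 0.17.
P(X=0 | Y ∈ {0, 1, 2}) = 0.17/0.74 = 0.22973.

0.22973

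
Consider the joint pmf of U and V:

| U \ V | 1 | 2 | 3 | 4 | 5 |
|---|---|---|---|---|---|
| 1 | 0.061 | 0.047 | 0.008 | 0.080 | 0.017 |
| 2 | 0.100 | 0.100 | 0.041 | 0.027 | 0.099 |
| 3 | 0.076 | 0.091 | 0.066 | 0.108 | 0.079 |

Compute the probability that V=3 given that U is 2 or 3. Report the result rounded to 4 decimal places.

P(U=2) = 0.100 + 0.100 + 0.041 + 0.027 + 0.099 = 0.367.
P(U=3) = 0.076 + 0.091 + 0.066 + 0.108 + 0.079 = 0.420.
P(U ∈ {2, 3}) = 0.367 + 0.420 = 0.787; P(V=3, U ∈ {2, 3}) = 0.041 + 0.066 = 0.107.
P(V=3 | U ∈ {2, 3}) = 0.107/0.787 = 0.1360.

0.1360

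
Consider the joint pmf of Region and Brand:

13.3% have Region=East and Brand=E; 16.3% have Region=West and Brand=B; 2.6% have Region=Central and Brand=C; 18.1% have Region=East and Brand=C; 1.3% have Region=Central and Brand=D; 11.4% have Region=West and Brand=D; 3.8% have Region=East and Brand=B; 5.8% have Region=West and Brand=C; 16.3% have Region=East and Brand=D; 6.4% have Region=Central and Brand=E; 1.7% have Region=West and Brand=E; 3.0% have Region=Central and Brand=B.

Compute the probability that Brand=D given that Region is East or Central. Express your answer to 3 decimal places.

0.272

P(Region=East) = 0.038 + 0.181 + 0.163 + 0.133 = 0.515.
P(Region=Central) = 0.030 + 0.026 + 0.013 + 0.064 = 0.133.
P(Region ∈ {East, Central}) = 0.515 + 0.133 = 0.648; P(Brand=D, Region ∈ {East, Central}) = 0.163 + 0.013 = 0.176.
P(Brand=D | Region ∈ {East, Central}) = 0.176/0.648 = 0.272.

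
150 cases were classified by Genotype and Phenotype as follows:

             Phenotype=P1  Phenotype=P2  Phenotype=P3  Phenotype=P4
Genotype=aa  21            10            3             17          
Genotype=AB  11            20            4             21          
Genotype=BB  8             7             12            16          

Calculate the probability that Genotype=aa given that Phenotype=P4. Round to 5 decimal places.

0.31481

Total with Phenotype=P4: 17 + 21 + 16 = 54.
P(Genotype=aa | Phenotype=P4) = 17/54 = 0.31481.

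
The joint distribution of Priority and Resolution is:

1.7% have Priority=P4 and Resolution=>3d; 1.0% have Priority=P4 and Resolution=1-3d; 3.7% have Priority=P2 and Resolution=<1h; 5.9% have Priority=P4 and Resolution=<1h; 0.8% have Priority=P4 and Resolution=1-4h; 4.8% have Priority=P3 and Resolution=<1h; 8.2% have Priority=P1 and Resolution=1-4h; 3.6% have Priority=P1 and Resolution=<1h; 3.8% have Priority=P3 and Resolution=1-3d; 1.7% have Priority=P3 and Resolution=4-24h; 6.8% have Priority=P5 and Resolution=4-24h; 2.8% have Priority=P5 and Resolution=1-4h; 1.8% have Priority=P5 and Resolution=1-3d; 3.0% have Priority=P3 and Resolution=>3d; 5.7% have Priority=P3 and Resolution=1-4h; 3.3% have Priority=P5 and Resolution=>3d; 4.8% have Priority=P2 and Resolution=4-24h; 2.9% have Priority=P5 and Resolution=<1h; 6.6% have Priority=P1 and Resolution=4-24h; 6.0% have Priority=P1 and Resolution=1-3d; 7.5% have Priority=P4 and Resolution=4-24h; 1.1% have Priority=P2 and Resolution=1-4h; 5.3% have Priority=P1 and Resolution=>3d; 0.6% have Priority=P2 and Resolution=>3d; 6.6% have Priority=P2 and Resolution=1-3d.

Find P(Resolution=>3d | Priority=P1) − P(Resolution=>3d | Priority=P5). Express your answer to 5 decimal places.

P(Priority=P1) = 0.036 + 0.082 + 0.066 + 0.060 + 0.053 = 0.297; P(Resolution=>3d | Priority=P1) = 0.053/0.297 = 0.178451.
P(Priority=P5) = 0.029 + 0.028 + 0.068 + 0.018 + 0.033 = 0.176; P(Resolution=>3d | Priority=P5) = 0.033/0.176 = 0.187500.
Difference = -0.00905.

-0.00905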